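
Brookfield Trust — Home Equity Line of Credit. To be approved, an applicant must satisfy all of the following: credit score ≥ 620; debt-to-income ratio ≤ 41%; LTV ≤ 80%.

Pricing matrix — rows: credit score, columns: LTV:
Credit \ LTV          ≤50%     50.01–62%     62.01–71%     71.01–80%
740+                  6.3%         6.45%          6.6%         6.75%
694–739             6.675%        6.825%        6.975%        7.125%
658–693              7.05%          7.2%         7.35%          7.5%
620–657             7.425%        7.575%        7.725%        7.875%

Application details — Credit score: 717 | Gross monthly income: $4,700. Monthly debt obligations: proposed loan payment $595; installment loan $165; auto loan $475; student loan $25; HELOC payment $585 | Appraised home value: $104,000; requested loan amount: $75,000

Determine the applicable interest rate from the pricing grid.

7.125%

Credit score 717 ≥ 620; Total monthly debts = (595 + 165 + 475 + 25 + 585) = 1,845. DTI = 1,845/4,700 = 39.3% ≤ 41%
LTV = 75,000/104,000 = 72.1% ≤ 80%
Row: 717 falls in 694–739. Column: 72.1% falls in 71.01–80%. Rate = 7.125%.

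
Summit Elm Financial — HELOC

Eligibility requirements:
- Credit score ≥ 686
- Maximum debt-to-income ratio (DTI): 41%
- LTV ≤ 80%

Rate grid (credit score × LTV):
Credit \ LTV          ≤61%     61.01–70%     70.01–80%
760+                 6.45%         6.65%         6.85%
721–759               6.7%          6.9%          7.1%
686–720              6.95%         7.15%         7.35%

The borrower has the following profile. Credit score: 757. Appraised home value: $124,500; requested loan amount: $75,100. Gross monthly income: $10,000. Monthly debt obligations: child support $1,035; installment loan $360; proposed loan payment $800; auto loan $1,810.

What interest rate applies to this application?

6.7%

Credit score 757 ≥ 686; Total monthly debts = (1,035 + 360 + 800 + 1,810) = 4,005. DTI = 4,005/10,000 = 40% ≤ 41%
Loan-to-value = 75,100/124,500 = 60.3% — pass (80% max)
Row: 757 falls in 721–759. Column: 60.3% falls in ≤61%. Rate = 6.7%.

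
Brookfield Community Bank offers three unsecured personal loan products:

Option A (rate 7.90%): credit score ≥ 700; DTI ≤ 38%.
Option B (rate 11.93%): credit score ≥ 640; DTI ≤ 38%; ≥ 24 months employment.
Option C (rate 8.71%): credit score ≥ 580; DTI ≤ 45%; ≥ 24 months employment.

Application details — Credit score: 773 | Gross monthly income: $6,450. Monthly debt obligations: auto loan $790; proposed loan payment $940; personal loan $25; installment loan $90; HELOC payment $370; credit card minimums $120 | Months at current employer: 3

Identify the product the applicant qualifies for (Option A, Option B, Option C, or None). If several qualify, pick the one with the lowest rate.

Option A

Total debts = (790 + 940 + 25 + 90 + 370 + 120) = 2,335; DTI = 2,335/6,450 = 36.2%.
Option A: score 773 ≥ 700; DTI 36.2% ≤ 38% → qualifies.
Option B: score 773 ≥ 640; DTI 36.2% ≤ 38%; employment 3 < 24 mo → does not qualify.
Option C: score 773 ≥ 580; DTI 36.2% ≤ 45%; employment 3 < 24 mo → does not qualify.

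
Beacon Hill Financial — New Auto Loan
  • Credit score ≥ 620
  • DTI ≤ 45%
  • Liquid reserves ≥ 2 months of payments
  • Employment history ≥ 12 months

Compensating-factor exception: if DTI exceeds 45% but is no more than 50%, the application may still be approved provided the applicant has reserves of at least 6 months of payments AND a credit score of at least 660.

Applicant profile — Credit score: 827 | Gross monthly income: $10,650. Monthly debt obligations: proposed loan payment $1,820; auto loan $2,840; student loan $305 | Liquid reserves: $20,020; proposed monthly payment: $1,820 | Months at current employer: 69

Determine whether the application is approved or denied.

Approved

Credit score 827 ≥ 620 (meets base)
Total debts = (1,820 + 2,840 + 305) = 4,965. DTI: 4,965 ÷ 10,650 = 46.6%, over the 45% base limit.
Reserves = 20,020/1,820 = 11.0 months ≥ 2
Employment 69 ≥ 12 months
46.6% falls in the override range (45%–50%), so the compensating-factor test applies.
Override check — reserves: 11.0 mo (ok); score: 827 (ok).
Both compensating conditions met → exception applies.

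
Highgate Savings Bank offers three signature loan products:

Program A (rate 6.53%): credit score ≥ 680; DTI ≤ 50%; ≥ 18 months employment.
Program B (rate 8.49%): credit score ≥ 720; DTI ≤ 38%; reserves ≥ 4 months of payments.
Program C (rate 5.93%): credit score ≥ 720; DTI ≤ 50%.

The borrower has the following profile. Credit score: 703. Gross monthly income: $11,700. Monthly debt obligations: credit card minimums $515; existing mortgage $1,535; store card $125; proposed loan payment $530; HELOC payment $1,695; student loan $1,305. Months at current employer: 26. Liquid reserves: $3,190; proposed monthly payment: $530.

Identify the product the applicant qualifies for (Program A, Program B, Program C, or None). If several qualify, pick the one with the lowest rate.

Program A

Total debts = (515 + 1,535 + 125 + 530 + 1,695 + 1,305) = 5,705; DTI = 5,705/11,700 = 48.8%.
Reserves = 3,190/530 = 6.0 months.
Program A: score 703 ≥ 680; DTI 48.8% ≤ 50%; employment 26 ≥ 18 mo → qualifies.
Program B: score 703 < 720; DTI 48.8% > 38%; reserves 6.0 ≥ 4 mo → does not qualify.
Program C: score 703 < 720; DTI 48.8% ≤ 50% → does not qualify.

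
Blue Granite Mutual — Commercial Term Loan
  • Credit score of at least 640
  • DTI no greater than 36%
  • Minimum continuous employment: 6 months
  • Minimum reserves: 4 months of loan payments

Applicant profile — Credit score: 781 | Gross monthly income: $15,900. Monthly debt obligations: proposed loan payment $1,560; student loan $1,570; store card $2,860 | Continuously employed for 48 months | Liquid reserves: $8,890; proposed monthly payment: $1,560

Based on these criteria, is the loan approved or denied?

Denied

Credit score 781 ≥ 640 (meets)
Total monthly debts = (1,560 + 1,570 + 2,860) = 5,990. Debt-to-income = 5,990/15,900 = 37.7% — over 36% limit
Employment 48 ≥ 6 months
Reserves = 8,890/1,560 = 5.7 months ≥ 4
Fails on DTI.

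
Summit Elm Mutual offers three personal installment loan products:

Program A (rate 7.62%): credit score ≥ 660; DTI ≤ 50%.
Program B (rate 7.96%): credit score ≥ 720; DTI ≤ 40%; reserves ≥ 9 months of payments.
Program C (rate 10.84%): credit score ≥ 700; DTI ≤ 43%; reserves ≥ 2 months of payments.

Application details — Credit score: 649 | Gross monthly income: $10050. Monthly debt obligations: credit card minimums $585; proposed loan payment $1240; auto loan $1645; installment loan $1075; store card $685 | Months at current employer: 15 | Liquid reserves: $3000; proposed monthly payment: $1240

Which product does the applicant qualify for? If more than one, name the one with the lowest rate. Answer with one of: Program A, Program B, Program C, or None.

None

Total debts = (585 + 1,240 + 1,645 + 1,075 + 685) = 5,230; DTI = 5,230/10,050 = 52%.
Reserves = 3,000/1,240 = 2.4 months.
Program A: score 649 < 660; DTI 52% > 50% → does not qualify.
Program B: score 649 < 720; DTI 52% > 40%; reserves 2.4 < 9 mo → does not qualify.
Program C: score 649 < 700; DTI 52% > 43%; reserves 2.4 ≥ 2 mo → does not qualify.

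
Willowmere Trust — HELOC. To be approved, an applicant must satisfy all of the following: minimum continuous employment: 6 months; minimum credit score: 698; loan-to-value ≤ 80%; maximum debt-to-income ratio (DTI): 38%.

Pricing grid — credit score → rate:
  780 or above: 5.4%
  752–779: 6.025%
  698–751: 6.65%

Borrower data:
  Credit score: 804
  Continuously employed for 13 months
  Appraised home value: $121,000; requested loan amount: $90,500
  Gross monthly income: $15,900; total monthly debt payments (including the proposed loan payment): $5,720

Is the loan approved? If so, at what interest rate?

Approved at 5.4%

Credit score 804 ≥ 698 (meets minimum)
DTI: 5,720 ÷ 15,900 = 36%, within the 38% cap
Employment 13 ≥ 6 months
LTV = 90,500/121,000 = 74.8% ≤ 80%
All requirements met. Score 804 falls in the 780 or above tier → 5.4%.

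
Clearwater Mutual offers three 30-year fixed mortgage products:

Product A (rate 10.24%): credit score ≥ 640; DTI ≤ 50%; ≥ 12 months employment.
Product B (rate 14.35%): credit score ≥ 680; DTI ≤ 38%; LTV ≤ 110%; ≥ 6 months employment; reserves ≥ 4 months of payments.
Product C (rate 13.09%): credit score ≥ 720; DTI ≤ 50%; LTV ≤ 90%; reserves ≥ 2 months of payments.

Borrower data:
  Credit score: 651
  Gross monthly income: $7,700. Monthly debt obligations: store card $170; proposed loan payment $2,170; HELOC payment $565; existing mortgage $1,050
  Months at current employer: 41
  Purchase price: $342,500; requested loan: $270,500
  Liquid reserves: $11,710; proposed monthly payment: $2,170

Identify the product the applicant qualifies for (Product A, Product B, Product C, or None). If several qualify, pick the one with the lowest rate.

Total debts = (170 + 2,170 + 565 + 1,050) = 3,955; DTI = 3,955/7,700 = 51.4%.
LTV = 270,500/342,500 = 79%.
Reserves = 11,710/2,170 = 5.4 months.
Product A: score 651 ≥ 640; DTI 51.4% > 50%; employment 41 ≥ 12 mo → does not qualify.
Product B: score 651 < 680; DTI 51.4% > 38%; LTV 79% ≤ 110%; employment 41 ≥ 6 mo; reserves 5.4 ≥ 4 mo → does not qualify.
Product C: score 651 < 720; DTI 51.4% > 50%; LTV 79% ≤ 90%; reserves 5.4 ≥ 2 mo → does not qualify.

None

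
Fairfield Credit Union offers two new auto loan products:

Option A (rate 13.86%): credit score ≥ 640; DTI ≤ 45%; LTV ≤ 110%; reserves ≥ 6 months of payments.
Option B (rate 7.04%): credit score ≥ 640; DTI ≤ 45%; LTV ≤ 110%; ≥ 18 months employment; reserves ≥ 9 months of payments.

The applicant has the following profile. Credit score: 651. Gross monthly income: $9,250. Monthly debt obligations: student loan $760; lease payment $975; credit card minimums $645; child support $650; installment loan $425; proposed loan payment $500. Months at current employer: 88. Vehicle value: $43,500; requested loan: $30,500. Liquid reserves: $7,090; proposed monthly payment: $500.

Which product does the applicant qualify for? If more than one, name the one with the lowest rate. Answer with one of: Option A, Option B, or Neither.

Option B

Total debts = (760 + 975 + 645 + 650 + 425 + 500) = 3,955; DTI = 3,955/9,250 = 42.8%.
LTV = 30,500/43,500 = 70.1%.
Reserves = 7,090/500 = 14.2 months.
Option A: score 651 ≥ 640; DTI 42.8% ≤ 45%; LTV 70.1% ≤ 110%; reserves 14.2 ≥ 6 mo → qualifies.
Option B: score 651 ≥ 640; DTI 42.8% ≤ 45%; LTV 70.1% ≤ 110%; employment 88 ≥ 18 mo; reserves 14.2 ≥ 9 mo → qualifies.
Qualifying: Option A, Option B. Lowest rate is 7.04% → Option B.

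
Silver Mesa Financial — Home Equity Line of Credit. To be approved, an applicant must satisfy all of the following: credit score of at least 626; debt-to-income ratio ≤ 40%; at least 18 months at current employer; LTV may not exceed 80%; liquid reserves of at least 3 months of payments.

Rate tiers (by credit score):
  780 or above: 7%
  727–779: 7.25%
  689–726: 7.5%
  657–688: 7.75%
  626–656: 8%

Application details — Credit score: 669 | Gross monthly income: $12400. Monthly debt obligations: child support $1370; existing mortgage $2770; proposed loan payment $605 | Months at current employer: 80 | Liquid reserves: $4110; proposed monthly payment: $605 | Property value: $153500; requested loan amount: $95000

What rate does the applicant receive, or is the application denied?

Credit score 669 ≥ 626 (meets minimum)
LTV = 95,000/153,500 = 61.9% ≤ 80%
Employment 80 ≥ 18 months
Total monthly debts = (1,370 + 2,770 + 605) = 4,745. DTI: 4,745 ÷ 12,400 = 38.3%, within the 40% cap
Reserves: 4,110 ÷ 605 = 6.8 months (meets 3-month minimum)
All requirements met. Score 669 falls in the 657–688 tier → 7.75%.

Approved at 7.75%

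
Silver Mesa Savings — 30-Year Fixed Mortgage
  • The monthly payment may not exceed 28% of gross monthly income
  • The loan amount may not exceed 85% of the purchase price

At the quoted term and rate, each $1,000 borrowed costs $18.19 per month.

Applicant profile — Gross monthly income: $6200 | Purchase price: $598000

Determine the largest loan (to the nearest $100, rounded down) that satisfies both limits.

Payment cap: 28% × $6,200 = $1,736/month.
At $18.19 per $1,000, that supports 1,736/18.19 × 1,000 ≈ $95,437 → $95,400.
LTV cap: 85% × $598,000 = $508,300 → $508,300.
Binding constraint: payment-to-income.

$95,400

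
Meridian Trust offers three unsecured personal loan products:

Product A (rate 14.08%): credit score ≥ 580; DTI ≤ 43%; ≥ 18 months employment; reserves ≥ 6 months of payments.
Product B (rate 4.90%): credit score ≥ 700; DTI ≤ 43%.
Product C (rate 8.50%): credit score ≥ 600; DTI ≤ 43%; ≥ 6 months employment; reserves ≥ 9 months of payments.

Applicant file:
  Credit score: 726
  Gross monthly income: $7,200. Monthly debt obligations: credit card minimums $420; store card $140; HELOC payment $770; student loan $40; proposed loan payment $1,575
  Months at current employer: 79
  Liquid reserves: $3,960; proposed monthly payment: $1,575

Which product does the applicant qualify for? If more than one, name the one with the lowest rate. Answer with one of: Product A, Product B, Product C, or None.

Total debts = (420 + 140 + 770 + 40 + 1,575) = 2,945; DTI = 2,945/7,200 = 40.9%.
Reserves = 3,960/1,575 = 2.5 months.
Product A: score 726 ≥ 580; DTI 40.9% ≤ 43%; employment 79 ≥ 18 mo; reserves 2.5 < 6 mo → does not qualify.
Product B: score 726 ≥ 700; DTI 40.9% ≤ 43% → qualifies.
Product C: score 726 ≥ 600; DTI 40.9% ≤ 43%; employment 79 ≥ 6 mo; reserves 2.5 < 9 mo → does not qualify.

Product B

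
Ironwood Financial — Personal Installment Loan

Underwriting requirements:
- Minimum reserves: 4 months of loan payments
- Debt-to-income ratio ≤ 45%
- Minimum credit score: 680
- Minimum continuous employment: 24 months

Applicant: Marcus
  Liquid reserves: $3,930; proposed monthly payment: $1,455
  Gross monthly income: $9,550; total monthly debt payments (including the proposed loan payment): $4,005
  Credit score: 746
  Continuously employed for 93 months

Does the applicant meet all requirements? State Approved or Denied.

Reserves: 3,930 ÷ 1,455 = 2.7 months (below 4-month minimum)
Debt-to-income = 4,005/9,550 = 41.9% — meets 45% limit
Credit score 746 ≥ 680 (meets)
Employment 93 ≥ 24 months
Fails on reserves.

Denied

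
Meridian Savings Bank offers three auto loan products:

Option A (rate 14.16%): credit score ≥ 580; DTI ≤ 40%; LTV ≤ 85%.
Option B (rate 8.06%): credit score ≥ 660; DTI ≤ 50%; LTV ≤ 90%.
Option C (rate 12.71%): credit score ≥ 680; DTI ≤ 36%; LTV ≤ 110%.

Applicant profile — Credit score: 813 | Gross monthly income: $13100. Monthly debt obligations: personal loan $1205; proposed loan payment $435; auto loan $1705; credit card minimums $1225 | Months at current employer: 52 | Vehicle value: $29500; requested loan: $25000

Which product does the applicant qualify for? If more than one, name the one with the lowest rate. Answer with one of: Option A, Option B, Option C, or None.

Option B

Total debts = (1,205 + 435 + 1,705 + 1,225) = 4,570; DTI = 4,570/13,100 = 34.9%.
LTV = 25,000/29,500 = 84.7%.
Option A: score 813 ≥ 580; DTI 34.9% ≤ 40%; LTV 84.7% ≤ 85% → qualifies.
Option B: score 813 ≥ 660; DTI 34.9% ≤ 50%; LTV 84.7% ≤ 90% → qualifies.
Option C: score 813 ≥ 680; DTI 34.9% ≤ 36%; LTV 84.7% ≤ 110% → qualifies.
Qualifying: Option A, Option B, Option C. Lowest rate is 8.06% → Option B.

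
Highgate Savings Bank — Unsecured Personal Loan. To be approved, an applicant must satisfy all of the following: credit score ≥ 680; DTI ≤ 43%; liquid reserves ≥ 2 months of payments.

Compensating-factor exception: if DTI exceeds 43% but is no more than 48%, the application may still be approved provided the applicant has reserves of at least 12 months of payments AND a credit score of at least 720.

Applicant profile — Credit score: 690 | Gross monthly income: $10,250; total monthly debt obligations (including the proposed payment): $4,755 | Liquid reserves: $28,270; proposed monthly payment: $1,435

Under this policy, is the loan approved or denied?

Credit score 690 ≥ 680 (meets base)
DTI = 4,755/10,250 = 46.4% > 43% — standard DTI limit exceeded.
Reserves = 28,270/1,435 = 19.7 months ≥ 2
46.4% falls in the override range (43%–48%), so the compensating-factor test applies.
Reserves 19.7 ≥ 12 months; credit score 690 < 720.
Compensating-factor requirement not fully met.

Denied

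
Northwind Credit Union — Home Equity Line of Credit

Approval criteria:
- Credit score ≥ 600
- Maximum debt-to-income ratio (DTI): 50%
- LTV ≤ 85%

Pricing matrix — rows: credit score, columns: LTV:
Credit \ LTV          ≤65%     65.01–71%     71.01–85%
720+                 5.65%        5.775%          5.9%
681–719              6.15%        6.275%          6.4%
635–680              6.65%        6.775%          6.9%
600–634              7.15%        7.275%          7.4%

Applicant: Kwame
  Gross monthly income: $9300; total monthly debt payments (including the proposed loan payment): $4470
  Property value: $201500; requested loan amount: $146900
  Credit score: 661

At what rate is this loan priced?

6.9%

Credit score 661 ≥ 600; DTI = 4,470/9,300 = 48.1% ≤ 50%
Loan-to-value = 146,900/201,500 = 72.9% — pass (85% max)
Score 661 is in the 635–680 band; LTV 72.9% is in the 71.01–85% band → 6.9%.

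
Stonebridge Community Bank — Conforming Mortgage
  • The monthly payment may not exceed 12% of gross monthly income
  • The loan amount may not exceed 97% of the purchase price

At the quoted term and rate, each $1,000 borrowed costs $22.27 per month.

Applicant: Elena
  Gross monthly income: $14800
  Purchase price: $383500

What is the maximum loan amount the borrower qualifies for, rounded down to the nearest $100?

$79,700

Payment cap: 12% × $14,800 = $1,776/month.
At $22.27 per $1,000, that supports 1,776/22.27 × 1,000 ≈ $79,748 → $79,700.
LTV cap: 97% × $383,500 = $371,995 → $371,900.
Binding constraint: payment-to-income.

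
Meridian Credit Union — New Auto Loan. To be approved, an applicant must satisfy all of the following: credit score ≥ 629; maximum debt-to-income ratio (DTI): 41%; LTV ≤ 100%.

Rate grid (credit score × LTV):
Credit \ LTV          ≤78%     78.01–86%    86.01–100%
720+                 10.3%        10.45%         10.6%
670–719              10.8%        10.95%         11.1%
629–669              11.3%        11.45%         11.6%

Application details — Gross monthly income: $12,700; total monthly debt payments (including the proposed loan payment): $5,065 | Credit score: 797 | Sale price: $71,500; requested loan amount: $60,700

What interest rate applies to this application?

Credit score 797 ≥ 629; DTI: 5,065 ÷ 12,700 = 39.9%, within the 41% cap
LTV = 60,700/71,500 = 84.9% ≤ 100%
Credit 797 → row 720+; LTV 84.9% → column 78.01–86%. Grid cell → 10.45%.

10.45%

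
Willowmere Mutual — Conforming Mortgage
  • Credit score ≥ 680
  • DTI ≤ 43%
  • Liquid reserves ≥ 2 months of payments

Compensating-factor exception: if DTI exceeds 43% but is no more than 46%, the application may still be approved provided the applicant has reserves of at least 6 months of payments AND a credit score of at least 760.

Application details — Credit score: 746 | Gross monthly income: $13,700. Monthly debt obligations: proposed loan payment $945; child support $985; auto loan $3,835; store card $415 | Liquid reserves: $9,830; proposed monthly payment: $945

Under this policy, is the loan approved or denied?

Credit score 746 ≥ 680 (meets base)
Total debts = (945 + 985 + 3,835 + 415) = 6,180. DTI: 6,180 ÷ 13,700 = 45.1%, over the 43% base limit.
Reserves: 9,830 ÷ 945 = 10.4 months (meets 2-month minimum)
DTI 45.1% is within the 43%–46% exception band; checking compensating factors.
Override check — reserves: 10.4 mo (ok); score: 746 (below 760).
Compensating-factor requirement not fully met.

Denied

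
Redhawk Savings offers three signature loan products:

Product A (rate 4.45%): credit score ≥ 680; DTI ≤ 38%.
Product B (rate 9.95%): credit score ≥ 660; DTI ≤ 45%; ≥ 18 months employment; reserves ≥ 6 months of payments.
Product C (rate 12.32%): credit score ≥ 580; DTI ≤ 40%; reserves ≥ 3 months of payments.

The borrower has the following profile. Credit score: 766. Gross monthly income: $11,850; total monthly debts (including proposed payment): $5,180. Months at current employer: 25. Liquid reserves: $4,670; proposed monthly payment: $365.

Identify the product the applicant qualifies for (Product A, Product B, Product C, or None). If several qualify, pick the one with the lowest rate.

Product B

DTI = 5,180/11,850 = 43.7%.
Reserves = 4,670/365 = 12.8 months.
Product A: score 766 ≥ 680; DTI 43.7% > 38% → does not qualify.
Product B: score 766 ≥ 660; DTI 43.7% ≤ 45%; employment 25 ≥ 18 mo; reserves 12.8 ≥ 6 mo → qualifies.
Product C: score 766 ≥ 580; DTI 43.7% > 40%; reserves 12.8 ≥ 3 mo → does not qualify.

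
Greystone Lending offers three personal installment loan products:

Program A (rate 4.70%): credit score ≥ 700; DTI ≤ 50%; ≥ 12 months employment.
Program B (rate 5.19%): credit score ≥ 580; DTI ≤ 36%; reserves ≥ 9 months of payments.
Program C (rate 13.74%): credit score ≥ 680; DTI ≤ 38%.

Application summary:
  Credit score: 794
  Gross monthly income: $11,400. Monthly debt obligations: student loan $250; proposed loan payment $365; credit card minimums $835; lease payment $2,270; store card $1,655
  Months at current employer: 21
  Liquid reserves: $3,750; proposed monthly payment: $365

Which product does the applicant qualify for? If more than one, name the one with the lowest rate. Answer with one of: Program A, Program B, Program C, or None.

Program A

Total debts = (250 + 365 + 835 + 2,270 + 1,655) = 5,375; DTI = 5,375/11,400 = 47.1%.
Reserves = 3,750/365 = 10.3 months.
Program A: score 794 ≥ 700; DTI 47.1% ≤ 50%; employment 21 ≥ 12 mo → qualifies.
Program B: score 794 ≥ 580; DTI 47.1% > 36%; reserves 10.3 ≥ 9 mo → does not qualify.
Program C: score 794 ≥ 680; DTI 47.1% > 38% → does not qualify.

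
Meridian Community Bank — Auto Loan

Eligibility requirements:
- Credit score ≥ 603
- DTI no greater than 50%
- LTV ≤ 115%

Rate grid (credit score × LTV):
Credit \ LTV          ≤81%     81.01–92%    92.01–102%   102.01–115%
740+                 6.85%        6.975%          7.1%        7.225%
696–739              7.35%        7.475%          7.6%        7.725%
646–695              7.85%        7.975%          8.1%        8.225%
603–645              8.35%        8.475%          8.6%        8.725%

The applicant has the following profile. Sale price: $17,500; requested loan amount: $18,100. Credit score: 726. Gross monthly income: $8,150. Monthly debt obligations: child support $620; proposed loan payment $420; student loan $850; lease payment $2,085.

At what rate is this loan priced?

Credit score 726 ≥ 603; Total monthly debts = (620 + 420 + 850 + 2,085) = 3,975. Debt-to-income = 3,975/8,150 = 48.8% — meets 50% limit
Loan-to-value = 18,100/17,500 = 103.4% — pass (115% max)
Score 726 is in the 696–739 band; LTV 103.4% is in the 102.01–115% band → 7.725%.

7.725%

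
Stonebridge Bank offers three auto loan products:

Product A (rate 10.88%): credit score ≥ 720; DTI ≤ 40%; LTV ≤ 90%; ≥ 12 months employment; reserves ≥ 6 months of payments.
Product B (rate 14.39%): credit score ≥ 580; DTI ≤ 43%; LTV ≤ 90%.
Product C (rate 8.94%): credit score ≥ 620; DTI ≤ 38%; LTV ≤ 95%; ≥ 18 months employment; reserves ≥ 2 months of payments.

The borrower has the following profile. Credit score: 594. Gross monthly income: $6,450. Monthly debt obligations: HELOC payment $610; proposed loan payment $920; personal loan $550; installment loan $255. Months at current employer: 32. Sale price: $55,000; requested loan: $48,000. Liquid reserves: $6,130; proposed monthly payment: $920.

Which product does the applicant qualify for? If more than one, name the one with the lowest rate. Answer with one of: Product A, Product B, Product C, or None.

Product B

Total debts = (610 + 920 + 550 + 255) = 2,335; DTI = 2,335/6,450 = 36.2%.
LTV = 48,000/55,000 = 87.3%.
Reserves = 6,130/920 = 6.7 months.
Product A: score 594 < 720; DTI 36.2% ≤ 40%; LTV 87.3% ≤ 90%; employment 32 ≥ 12 mo; reserves 6.7 ≥ 6 mo → does not qualify.
Product B: score 594 ≥ 580; DTI 36.2% ≤ 43%; LTV 87.3% ≤ 90% → qualifies.
Product C: score 594 < 620; DTI 36.2% ≤ 38%; LTV 87.3% ≤ 95%; employment 32 ≥ 18 mo; reserves 6.7 ≥ 2 mo → does not qualify.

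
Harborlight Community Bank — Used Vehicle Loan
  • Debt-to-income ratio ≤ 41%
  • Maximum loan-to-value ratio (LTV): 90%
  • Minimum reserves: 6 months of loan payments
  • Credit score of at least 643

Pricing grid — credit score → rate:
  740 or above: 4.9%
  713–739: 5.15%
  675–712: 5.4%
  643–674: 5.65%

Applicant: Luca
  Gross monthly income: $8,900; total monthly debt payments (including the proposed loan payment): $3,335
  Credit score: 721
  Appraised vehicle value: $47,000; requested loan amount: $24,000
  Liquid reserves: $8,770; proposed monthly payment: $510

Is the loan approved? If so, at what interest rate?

Approved at 5.15%

Credit score 721 ≥ 643 (meets minimum)
LTV = 24,000/47,000 = 51.1% ≤ 90%
Reserves = 8,770/510 = 17.2 months ≥ 6
DTI: 3,335 ÷ 8,900 = 37.5%, within the 41% cap
All requirements met. Score 721 falls in the 713–739 tier → 5.15%.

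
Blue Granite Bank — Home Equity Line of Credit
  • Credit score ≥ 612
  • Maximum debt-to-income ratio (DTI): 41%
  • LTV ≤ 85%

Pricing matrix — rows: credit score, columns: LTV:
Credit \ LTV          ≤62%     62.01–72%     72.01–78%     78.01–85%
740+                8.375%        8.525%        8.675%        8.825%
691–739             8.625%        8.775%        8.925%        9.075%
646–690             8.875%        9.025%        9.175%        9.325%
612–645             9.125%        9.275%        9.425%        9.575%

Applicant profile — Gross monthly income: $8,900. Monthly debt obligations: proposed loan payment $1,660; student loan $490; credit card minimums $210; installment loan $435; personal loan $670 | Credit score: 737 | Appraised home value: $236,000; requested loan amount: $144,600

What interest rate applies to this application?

Credit score 737 ≥ 612; Total monthly debts = (1,660 + 490 + 210 + 435 + 670) = 3,465. DTI: 3,465 ÷ 8,900 = 38.9%, within the 41% cap
Loan-to-value = 144,600/236,000 = 61.3% — pass (85% max)
Credit 737 → row 691–739; LTV 61.3% → column ≤62%. Grid cell → 8.625%.

8.625%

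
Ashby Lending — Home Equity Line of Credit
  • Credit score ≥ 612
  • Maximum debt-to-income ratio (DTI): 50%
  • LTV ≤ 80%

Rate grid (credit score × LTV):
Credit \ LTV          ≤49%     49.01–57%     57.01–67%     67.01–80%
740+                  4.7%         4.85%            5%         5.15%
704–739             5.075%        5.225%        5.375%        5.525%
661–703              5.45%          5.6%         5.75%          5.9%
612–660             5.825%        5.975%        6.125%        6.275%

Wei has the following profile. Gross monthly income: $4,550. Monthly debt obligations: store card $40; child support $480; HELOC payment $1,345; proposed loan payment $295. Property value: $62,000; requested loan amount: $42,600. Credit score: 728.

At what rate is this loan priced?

Credit score 728 ≥ 612; Total monthly debts = (40 + 480 + 1,345 + 295) = 2,160. Debt-to-income = 2,160/4,550 = 47.5% — meets 50% limit
LTV: 42,600 ÷ 62,000 = 68.7%, within 80% cap
Score 728 is in the 704–739 band; LTV 68.7% is in the 67.01–80% band → 5.525%.

5.525%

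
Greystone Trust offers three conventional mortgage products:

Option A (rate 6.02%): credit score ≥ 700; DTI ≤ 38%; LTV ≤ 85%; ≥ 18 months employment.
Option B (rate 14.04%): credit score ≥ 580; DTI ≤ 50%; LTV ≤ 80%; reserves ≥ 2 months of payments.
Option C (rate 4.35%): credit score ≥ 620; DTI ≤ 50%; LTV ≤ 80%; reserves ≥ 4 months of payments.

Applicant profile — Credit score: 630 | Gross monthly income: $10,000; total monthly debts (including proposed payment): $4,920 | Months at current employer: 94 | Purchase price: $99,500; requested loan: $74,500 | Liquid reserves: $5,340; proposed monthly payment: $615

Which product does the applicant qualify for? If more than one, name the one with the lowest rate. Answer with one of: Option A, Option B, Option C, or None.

DTI = 4,920/10,000 = 49.2%.
LTV = 74,500/99,500 = 74.9%.
Reserves = 5,340/615 = 8.7 months.
Option A: score 630 < 700; DTI 49.2% > 38%; LTV 74.9% ≤ 85%; employment 94 ≥ 18 mo → does not qualify.
Option B: score 630 ≥ 580; DTI 49.2% ≤ 50%; LTV 74.9% ≤ 80%; reserves 8.7 ≥ 2 mo → qualifies.
Option C: score 630 ≥ 620; DTI 49.2% ≤ 50%; LTV 74.9% ≤ 80%; reserves 8.7 ≥ 4 mo → qualifies.
Qualifying: Option B, Option C. Lowest rate is 4.35% → Option C.

Option C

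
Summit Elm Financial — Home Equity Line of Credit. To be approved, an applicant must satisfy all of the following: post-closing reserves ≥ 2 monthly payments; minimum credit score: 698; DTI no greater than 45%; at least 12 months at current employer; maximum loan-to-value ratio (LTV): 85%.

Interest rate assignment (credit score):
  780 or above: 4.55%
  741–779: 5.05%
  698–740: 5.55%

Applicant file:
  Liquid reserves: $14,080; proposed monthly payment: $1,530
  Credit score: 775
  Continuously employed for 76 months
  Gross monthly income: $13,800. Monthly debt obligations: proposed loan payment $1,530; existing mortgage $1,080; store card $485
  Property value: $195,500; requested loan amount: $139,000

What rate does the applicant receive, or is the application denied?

Credit score 775 ≥ 698 (meets minimum)
Employment 76 ≥ 12 months
Total monthly debts = (1,530 + 1,080 + 485) = 3,095. DTI: 3,095 ÷ 13,800 = 22.4%, within the 45% cap
Reserves = 14,080/1,530 = 9.2 months ≥ 2
LTV: 139,000 ÷ 195,500 = 71.1%, within 85% cap
All requirements met. Score 775 falls in the 741–779 tier → 5.05%.

Approved at 5.05%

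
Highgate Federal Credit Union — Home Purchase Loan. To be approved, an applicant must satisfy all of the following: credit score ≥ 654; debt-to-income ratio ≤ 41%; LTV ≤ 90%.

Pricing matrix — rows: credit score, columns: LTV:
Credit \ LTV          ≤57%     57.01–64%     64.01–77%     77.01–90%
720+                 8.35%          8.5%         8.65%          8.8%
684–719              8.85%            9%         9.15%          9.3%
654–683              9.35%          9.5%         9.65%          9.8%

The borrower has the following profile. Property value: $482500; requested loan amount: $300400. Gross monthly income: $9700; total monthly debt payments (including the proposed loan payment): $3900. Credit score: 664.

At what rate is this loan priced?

Credit score 664 ≥ 654; DTI: 3,900 ÷ 9,700 = 40.2%, within the 41% cap
Loan-to-value = 300,400/482,500 = 62.3% — pass (90% max)
Score 664 is in the 654–683 band; LTV 62.3% is in the 57.01–64% band → 9.5%.

9.5%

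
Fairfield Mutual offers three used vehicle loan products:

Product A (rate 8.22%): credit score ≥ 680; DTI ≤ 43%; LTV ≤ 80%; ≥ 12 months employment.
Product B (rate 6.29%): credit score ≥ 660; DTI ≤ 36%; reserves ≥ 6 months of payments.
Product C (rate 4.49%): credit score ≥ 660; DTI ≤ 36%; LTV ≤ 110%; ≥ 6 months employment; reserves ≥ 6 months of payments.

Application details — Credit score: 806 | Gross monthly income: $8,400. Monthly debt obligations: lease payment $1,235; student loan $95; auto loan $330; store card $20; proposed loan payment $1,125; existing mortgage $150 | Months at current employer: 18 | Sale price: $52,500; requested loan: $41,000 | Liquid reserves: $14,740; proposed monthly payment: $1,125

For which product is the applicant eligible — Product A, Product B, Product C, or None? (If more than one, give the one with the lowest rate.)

Product C

Total debts = (1,235 + 95 + 330 + 20 + 1,125 + 150) = 2,955; DTI = 2,955/8,400 = 35.2%.
LTV = 41,000/52,500 = 78.1%.
Reserves = 14,740/1,125 = 13.1 months.
Product A: score 806 ≥ 680; DTI 35.2% ≤ 43%; LTV 78.1% ≤ 80%; employment 18 ≥ 12 mo → qualifies.
Product B: score 806 ≥ 660; DTI 35.2% ≤ 36%; reserves 13.1 ≥ 6 mo → qualifies.
Product C: score 806 ≥ 660; DTI 35.2% ≤ 36%; LTV 78.1% ≤ 110%; employment 18 ≥ 6 mo; reserves 13.1 ≥ 6 mo → qualifies.
Qualifying: Product A, Product B, Product C. Lowest rate is 4.49% → Product C.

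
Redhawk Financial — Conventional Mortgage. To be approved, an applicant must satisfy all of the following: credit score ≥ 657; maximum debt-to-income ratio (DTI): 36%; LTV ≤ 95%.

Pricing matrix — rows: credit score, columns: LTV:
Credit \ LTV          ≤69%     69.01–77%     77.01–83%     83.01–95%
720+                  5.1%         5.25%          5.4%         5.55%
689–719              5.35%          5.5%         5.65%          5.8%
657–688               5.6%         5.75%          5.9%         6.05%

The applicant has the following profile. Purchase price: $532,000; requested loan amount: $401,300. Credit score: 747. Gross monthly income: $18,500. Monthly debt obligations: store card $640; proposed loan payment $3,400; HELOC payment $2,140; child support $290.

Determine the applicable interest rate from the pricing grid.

5.25%

Credit score 747 ≥ 657; Total monthly debts = (640 + 3,400 + 2,140 + 290) = 6,470. Debt-to-income = 6,470/18,500 = 35% — meets 36% limit
LTV: 401,300 ÷ 532,000 = 75.4%, within 95% cap
Score 747 is in the 720+ band; LTV 75.4% is in the 69.01–77% band → 5.25%.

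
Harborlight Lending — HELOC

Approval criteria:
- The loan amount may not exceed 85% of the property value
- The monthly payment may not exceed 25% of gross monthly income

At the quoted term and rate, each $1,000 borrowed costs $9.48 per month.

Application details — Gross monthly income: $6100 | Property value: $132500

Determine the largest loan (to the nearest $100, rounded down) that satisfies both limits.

Payment cap: 25% × $6,100 = $1,525/month.
At $9.48 per $1,000, that supports 1,525/9.48 × 1,000 ≈ $160,864 → $160,800.
LTV cap: 85% × $132,500 = $112,625 → $112,600.
Binding constraint: loan-to-value.

$112,600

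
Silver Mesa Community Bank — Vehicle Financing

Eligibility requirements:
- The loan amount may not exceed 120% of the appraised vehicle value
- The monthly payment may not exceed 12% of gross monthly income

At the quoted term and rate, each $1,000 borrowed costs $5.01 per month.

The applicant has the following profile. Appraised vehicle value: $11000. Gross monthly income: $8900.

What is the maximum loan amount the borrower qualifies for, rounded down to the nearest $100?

Payment cap: 12% × $8,900 = $1,068/month.
At $5.01 per $1,000, that supports 1,068/5.01 × 1,000 ≈ $213,173 → $213,100.
LTV cap: 120% × $11,000 = $13,200 → $13,200.
Binding constraint: loan-to-value.

$13,200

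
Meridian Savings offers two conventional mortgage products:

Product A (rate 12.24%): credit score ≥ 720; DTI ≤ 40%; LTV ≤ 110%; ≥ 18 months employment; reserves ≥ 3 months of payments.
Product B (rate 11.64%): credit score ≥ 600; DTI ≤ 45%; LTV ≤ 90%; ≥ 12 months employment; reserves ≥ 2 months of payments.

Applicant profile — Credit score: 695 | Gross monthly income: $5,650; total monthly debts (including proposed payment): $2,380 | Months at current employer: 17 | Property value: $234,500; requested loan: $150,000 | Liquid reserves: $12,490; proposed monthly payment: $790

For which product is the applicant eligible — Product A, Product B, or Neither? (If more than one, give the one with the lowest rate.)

DTI = 2,380/5,650 = 42.1%.
LTV = 150,000/234,500 = 64%.
Reserves = 12,490/790 = 15.8 months.
Product A: score 695 < 720; DTI 42.1% > 40%; LTV 64% ≤ 110%; employment 17 < 18 mo; reserves 15.8 ≥ 3 mo → does not qualify.
Product B: score 695 ≥ 600; DTI 42.1% ≤ 45%; LTV 64% ≤ 90%; employment 17 ≥ 12 mo; reserves 15.8 ≥ 2 mo → qualifies.

Product B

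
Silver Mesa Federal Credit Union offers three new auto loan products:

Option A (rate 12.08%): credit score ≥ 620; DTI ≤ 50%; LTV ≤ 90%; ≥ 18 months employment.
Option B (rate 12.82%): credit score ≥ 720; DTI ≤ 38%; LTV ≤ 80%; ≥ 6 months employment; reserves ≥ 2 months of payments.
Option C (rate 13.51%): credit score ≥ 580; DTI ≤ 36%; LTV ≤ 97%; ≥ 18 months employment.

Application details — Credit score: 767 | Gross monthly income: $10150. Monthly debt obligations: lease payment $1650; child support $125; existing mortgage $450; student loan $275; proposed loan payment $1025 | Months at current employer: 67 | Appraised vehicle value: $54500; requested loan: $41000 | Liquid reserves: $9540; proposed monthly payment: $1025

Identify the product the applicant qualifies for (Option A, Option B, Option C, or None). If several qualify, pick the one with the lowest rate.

Total debts = (1,650 + 125 + 450 + 275 + 1,025) = 3,525; DTI = 3,525/10,150 = 34.7%.
LTV = 41,000/54,500 = 75.2%.
Reserves = 9,540/1,025 = 9.3 months.
Option A: score 767 ≥ 620; DTI 34.7% ≤ 50%; LTV 75.2% ≤ 90%; employment 67 ≥ 18 mo → qualifies.
Option B: score 767 ≥ 720; DTI 34.7% ≤ 38%; LTV 75.2% ≤ 80%; employment 67 ≥ 6 mo; reserves 9.3 ≥ 2 mo → qualifies.
Option C: score 767 ≥ 580; DTI 34.7% ≤ 36%; LTV 75.2% ≤ 97%; employment 67 ≥ 18 mo → qualifies.
Qualifying: Option A, Option B, Option C. Lowest rate is 12.08% → Option A.

Option A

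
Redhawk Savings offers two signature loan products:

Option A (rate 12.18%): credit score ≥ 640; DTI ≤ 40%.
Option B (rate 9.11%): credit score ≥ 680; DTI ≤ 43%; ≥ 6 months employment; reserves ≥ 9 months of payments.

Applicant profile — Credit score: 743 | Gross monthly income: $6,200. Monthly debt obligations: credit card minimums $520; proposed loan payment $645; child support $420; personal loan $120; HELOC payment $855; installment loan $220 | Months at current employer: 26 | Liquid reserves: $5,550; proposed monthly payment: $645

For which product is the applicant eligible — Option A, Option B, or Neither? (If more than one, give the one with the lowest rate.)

Neither

Total debts = (520 + 645 + 420 + 120 + 855 + 220) = 2,780; DTI = 2,780/6,200 = 44.8%.
Reserves = 5,550/645 = 8.6 months.
Option A: score 743 ≥ 640; DTI 44.8% > 40% → does not qualify.
Option B: score 743 ≥ 680; DTI 44.8% > 43%; employment 26 ≥ 6 mo; reserves 8.6 < 9 mo → does not qualify.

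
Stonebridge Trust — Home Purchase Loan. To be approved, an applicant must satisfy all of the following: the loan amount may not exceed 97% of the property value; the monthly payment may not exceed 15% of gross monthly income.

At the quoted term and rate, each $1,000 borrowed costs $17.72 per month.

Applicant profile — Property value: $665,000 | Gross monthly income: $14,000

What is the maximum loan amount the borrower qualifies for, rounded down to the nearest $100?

$118,500

Payment cap: 15% × $14,000 = $2,100/month.
At $17.72 per $1,000, that supports 2,100/17.72 × 1,000 ≈ $118,510 → $118,500.
LTV cap: 97% × $665,000 = $645,050 → $645,000.
Binding constraint: payment-to-income.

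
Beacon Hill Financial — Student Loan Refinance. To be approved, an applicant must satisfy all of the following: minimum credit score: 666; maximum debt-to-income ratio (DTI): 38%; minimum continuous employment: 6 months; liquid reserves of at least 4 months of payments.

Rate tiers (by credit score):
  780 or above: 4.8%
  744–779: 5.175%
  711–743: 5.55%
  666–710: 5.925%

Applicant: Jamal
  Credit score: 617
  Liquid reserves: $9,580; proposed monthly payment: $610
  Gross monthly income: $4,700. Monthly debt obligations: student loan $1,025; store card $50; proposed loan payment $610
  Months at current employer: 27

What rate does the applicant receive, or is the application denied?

Credit score 617 < 666 (below minimum)
Reserves = 9,580/610 = 15.7 months ≥ 4
Total monthly debts = (1,025 + 50 + 610) = 1,685. DTI: 1,685 ÷ 4,700 = 35.9%, within the 38% cap
Employment 27 ≥ 6 months
Not all requirements met → denied.

Denied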